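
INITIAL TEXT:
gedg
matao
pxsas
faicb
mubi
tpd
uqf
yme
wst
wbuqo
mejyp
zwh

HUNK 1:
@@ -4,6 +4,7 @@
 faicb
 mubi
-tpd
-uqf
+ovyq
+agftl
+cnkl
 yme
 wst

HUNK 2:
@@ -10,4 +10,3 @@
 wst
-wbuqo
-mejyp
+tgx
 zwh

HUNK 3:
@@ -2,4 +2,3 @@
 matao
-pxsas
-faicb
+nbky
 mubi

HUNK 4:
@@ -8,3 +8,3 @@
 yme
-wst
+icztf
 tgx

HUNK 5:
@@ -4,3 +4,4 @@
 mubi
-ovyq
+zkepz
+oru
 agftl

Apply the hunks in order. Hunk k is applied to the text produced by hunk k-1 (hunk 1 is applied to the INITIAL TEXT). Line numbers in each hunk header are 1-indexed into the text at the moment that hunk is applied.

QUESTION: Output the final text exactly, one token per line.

Answer: gedg
matao
nbky
mubi
zkepz
oru
agftl
cnkl
yme
icztf
tgx
zwh

Derivation:
Hunk 1: at line 4 remove [tpd,uqf] add [ovyq,agftl,cnkl] -> 13 lines: gedg matao pxsas faicb mubi ovyq agftl cnkl yme wst wbuqo mejyp zwh
Hunk 2: at line 10 remove [wbuqo,mejyp] add [tgx] -> 12 lines: gedg matao pxsas faicb mubi ovyq agftl cnkl yme wst tgx zwh
Hunk 3: at line 2 remove [pxsas,faicb] add [nbky] -> 11 lines: gedg matao nbky mubi ovyq agftl cnkl yme wst tgx zwh
Hunk 4: at line 8 remove [wst] add [icztf] -> 11 lines: gedg matao nbky mubi ovyq agftl cnkl yme icztf tgx zwh
Hunk 5: at line 4 remove [ovyq] add [zkepz,oru] -> 12 lines: gedg matao nbky mubi zkepz oru agftl cnkl yme icztf tgx zwh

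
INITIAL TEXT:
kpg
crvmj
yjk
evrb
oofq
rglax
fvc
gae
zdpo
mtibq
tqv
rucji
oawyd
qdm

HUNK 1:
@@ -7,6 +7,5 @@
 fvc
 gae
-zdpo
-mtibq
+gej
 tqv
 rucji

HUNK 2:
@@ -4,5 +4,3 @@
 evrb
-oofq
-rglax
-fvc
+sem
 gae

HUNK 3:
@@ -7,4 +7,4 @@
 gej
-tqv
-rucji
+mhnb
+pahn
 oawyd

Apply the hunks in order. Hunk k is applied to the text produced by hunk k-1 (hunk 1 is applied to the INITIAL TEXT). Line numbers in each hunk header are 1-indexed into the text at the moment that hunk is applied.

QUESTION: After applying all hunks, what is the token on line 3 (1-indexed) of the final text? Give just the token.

Answer: yjk

Derivation:
Hunk 1: at line 7 remove [zdpo,mtibq] add [gej] -> 13 lines: kpg crvmj yjk evrb oofq rglax fvc gae gej tqv rucji oawyd qdm
Hunk 2: at line 4 remove [oofq,rglax,fvc] add [sem] -> 11 lines: kpg crvmj yjk evrb sem gae gej tqv rucji oawyd qdm
Hunk 3: at line 7 remove [tqv,rucji] add [mhnb,pahn] -> 11 lines: kpg crvmj yjk evrb sem gae gej mhnb pahn oawyd qdm
Final line 3: yjk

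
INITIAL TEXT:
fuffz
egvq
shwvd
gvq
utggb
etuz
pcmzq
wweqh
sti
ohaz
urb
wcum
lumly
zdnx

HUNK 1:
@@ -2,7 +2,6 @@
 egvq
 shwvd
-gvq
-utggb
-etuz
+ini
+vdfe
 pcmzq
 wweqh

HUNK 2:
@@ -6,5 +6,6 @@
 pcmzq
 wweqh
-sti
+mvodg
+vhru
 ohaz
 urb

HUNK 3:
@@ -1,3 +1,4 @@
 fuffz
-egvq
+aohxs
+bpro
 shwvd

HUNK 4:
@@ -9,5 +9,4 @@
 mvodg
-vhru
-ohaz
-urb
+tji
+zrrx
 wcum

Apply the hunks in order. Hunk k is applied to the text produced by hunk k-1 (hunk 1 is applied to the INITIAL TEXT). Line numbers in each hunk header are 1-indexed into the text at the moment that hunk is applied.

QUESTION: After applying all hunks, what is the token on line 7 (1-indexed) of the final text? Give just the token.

Hunk 1: at line 2 remove [gvq,utggb,etuz] add [ini,vdfe] -> 13 lines: fuffz egvq shwvd ini vdfe pcmzq wweqh sti ohaz urb wcum lumly zdnx
Hunk 2: at line 6 remove [sti] add [mvodg,vhru] -> 14 lines: fuffz egvq shwvd ini vdfe pcmzq wweqh mvodg vhru ohaz urb wcum lumly zdnx
Hunk 3: at line 1 remove [egvq] add [aohxs,bpro] -> 15 lines: fuffz aohxs bpro shwvd ini vdfe pcmzq wweqh mvodg vhru ohaz urb wcum lumly zdnx
Hunk 4: at line 9 remove [vhru,ohaz,urb] add [tji,zrrx] -> 14 lines: fuffz aohxs bpro shwvd ini vdfe pcmzq wweqh mvodg tji zrrx wcum lumly zdnx
Final line 7: pcmzq

Answer: pcmzq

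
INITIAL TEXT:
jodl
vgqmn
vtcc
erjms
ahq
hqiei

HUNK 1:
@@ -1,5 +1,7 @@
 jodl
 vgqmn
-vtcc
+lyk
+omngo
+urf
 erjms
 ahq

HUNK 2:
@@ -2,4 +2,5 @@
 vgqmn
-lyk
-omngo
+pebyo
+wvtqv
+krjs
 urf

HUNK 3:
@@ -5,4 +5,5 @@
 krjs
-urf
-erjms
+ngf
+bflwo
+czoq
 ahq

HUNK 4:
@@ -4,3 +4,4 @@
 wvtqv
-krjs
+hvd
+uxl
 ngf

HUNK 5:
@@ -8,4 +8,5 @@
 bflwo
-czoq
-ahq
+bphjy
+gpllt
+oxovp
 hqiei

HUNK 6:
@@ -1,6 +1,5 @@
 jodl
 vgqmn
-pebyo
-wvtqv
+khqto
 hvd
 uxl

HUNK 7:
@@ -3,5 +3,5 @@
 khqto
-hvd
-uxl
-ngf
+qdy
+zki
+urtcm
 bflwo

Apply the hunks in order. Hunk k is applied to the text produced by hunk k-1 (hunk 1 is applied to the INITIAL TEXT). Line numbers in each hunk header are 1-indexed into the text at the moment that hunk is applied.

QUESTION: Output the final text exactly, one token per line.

Answer: jodl
vgqmn
khqto
qdy
zki
urtcm
bflwo
bphjy
gpllt
oxovp
hqiei

Derivation:
Hunk 1: at line 1 remove [vtcc] add [lyk,omngo,urf] -> 8 lines: jodl vgqmn lyk omngo urf erjms ahq hqiei
Hunk 2: at line 2 remove [lyk,omngo] add [pebyo,wvtqv,krjs] -> 9 lines: jodl vgqmn pebyo wvtqv krjs urf erjms ahq hqiei
Hunk 3: at line 5 remove [urf,erjms] add [ngf,bflwo,czoq] -> 10 lines: jodl vgqmn pebyo wvtqv krjs ngf bflwo czoq ahq hqiei
Hunk 4: at line 4 remove [krjs] add [hvd,uxl] -> 11 lines: jodl vgqmn pebyo wvtqv hvd uxl ngf bflwo czoq ahq hqiei
Hunk 5: at line 8 remove [czoq,ahq] add [bphjy,gpllt,oxovp] -> 12 lines: jodl vgqmn pebyo wvtqv hvd uxl ngf bflwo bphjy gpllt oxovp hqiei
Hunk 6: at line 1 remove [pebyo,wvtqv] add [khqto] -> 11 lines: jodl vgqmn khqto hvd uxl ngf bflwo bphjy gpllt oxovp hqiei
Hunk 7: at line 3 remove [hvd,uxl,ngf] add [qdy,zki,urtcm] -> 11 lines: jodl vgqmn khqto qdy zki urtcm bflwo bphjy gpllt oxovp hqiei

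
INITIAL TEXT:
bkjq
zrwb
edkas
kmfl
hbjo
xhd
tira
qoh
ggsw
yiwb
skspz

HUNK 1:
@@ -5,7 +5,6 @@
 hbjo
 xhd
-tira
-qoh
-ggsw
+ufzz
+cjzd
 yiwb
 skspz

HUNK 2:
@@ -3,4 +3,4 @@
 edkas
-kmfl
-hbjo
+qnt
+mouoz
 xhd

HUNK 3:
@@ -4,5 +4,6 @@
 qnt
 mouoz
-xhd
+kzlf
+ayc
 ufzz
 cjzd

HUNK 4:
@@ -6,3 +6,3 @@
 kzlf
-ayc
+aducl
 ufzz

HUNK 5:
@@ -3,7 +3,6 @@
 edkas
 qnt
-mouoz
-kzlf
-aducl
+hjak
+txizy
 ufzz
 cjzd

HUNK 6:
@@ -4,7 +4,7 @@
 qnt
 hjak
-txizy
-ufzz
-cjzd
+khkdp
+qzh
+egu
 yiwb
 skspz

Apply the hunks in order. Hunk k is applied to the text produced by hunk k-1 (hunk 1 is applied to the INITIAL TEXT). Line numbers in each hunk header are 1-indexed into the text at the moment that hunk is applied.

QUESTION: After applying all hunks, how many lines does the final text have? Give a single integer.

Answer: 10

Derivation:
Hunk 1: at line 5 remove [tira,qoh,ggsw] add [ufzz,cjzd] -> 10 lines: bkjq zrwb edkas kmfl hbjo xhd ufzz cjzd yiwb skspz
Hunk 2: at line 3 remove [kmfl,hbjo] add [qnt,mouoz] -> 10 lines: bkjq zrwb edkas qnt mouoz xhd ufzz cjzd yiwb skspz
Hunk 3: at line 4 remove [xhd] add [kzlf,ayc] -> 11 lines: bkjq zrwb edkas qnt mouoz kzlf ayc ufzz cjzd yiwb skspz
Hunk 4: at line 6 remove [ayc] add [aducl] -> 11 lines: bkjq zrwb edkas qnt mouoz kzlf aducl ufzz cjzd yiwb skspz
Hunk 5: at line 3 remove [mouoz,kzlf,aducl] add [hjak,txizy] -> 10 lines: bkjq zrwb edkas qnt hjak txizy ufzz cjzd yiwb skspz
Hunk 6: at line 4 remove [txizy,ufzz,cjzd] add [khkdp,qzh,egu] -> 10 lines: bkjq zrwb edkas qnt hjak khkdp qzh egu yiwb skspz
Final line count: 10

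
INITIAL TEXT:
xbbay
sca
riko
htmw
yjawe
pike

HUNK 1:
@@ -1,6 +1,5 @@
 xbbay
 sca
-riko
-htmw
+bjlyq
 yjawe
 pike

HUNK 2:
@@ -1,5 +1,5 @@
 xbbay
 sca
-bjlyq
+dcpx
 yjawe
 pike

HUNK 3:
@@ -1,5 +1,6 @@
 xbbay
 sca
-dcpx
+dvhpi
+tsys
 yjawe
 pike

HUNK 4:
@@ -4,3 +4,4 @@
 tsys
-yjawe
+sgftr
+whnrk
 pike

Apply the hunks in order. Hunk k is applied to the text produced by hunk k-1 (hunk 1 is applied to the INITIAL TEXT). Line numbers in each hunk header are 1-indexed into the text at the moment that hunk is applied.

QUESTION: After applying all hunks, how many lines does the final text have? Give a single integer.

Answer: 7

Derivation:
Hunk 1: at line 1 remove [riko,htmw] add [bjlyq] -> 5 lines: xbbay sca bjlyq yjawe pike
Hunk 2: at line 1 remove [bjlyq] add [dcpx] -> 5 lines: xbbay sca dcpx yjawe pike
Hunk 3: at line 1 remove [dcpx] add [dvhpi,tsys] -> 6 lines: xbbay sca dvhpi tsys yjawe pike
Hunk 4: at line 4 remove [yjawe] add [sgftr,whnrk] -> 7 lines: xbbay sca dvhpi tsys sgftr whnrk pike
Final line count: 7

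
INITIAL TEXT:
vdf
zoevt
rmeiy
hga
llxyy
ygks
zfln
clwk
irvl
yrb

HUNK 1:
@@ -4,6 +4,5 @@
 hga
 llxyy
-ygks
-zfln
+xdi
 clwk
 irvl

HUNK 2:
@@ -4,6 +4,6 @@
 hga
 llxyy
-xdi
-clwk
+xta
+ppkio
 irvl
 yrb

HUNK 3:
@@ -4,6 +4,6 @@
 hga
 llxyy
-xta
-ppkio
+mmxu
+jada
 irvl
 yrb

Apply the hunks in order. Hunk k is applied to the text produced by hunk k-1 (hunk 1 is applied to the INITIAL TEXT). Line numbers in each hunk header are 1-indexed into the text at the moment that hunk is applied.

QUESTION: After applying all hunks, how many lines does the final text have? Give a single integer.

Answer: 9

Derivation:
Hunk 1: at line 4 remove [ygks,zfln] add [xdi] -> 9 lines: vdf zoevt rmeiy hga llxyy xdi clwk irvl yrb
Hunk 2: at line 4 remove [xdi,clwk] add [xta,ppkio] -> 9 lines: vdf zoevt rmeiy hga llxyy xta ppkio irvl yrb
Hunk 3: at line 4 remove [xta,ppkio] add [mmxu,jada] -> 9 lines: vdf zoevt rmeiy hga llxyy mmxu jada irvl yrb
Final line count: 9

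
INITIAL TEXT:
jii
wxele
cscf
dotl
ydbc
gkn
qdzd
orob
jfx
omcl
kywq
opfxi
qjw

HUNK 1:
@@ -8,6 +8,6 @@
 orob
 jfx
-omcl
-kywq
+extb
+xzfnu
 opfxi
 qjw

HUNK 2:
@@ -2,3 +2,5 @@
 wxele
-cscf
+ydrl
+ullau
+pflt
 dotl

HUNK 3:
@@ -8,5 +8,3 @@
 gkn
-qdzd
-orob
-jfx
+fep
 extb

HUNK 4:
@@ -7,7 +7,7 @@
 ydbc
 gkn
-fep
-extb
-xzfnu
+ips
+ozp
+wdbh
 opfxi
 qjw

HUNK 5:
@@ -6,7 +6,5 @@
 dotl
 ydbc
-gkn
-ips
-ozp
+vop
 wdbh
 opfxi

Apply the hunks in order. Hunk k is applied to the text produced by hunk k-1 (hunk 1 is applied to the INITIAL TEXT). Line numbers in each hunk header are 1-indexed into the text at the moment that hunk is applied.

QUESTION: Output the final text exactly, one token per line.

Answer: jii
wxele
ydrl
ullau
pflt
dotl
ydbc
vop
wdbh
opfxi
qjw

Derivation:
Hunk 1: at line 8 remove [omcl,kywq] add [extb,xzfnu] -> 13 lines: jii wxele cscf dotl ydbc gkn qdzd orob jfx extb xzfnu opfxi qjw
Hunk 2: at line 2 remove [cscf] add [ydrl,ullau,pflt] -> 15 lines: jii wxele ydrl ullau pflt dotl ydbc gkn qdzd orob jfx extb xzfnu opfxi qjw
Hunk 3: at line 8 remove [qdzd,orob,jfx] add [fep] -> 13 lines: jii wxele ydrl ullau pflt dotl ydbc gkn fep extb xzfnu opfxi qjw
Hunk 4: at line 7 remove [fep,extb,xzfnu] add [ips,ozp,wdbh] -> 13 lines: jii wxele ydrl ullau pflt dotl ydbc gkn ips ozp wdbh opfxi qjw
Hunk 5: at line 6 remove [gkn,ips,ozp] add [vop] -> 11 lines: jii wxele ydrl ullau pflt dotl ydbc vop wdbh opfxi qjw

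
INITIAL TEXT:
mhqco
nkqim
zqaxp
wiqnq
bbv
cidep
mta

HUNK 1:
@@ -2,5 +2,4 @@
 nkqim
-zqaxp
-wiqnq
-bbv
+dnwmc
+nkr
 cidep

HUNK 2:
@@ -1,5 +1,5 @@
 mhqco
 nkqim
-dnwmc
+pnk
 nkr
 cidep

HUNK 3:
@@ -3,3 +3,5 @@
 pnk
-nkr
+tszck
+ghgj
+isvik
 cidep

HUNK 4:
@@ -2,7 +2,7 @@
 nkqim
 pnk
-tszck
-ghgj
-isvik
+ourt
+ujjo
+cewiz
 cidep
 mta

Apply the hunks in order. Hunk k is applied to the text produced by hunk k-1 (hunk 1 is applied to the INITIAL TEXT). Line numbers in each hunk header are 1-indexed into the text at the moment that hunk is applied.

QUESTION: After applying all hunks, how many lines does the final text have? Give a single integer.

Answer: 8

Derivation:
Hunk 1: at line 2 remove [zqaxp,wiqnq,bbv] add [dnwmc,nkr] -> 6 lines: mhqco nkqim dnwmc nkr cidep mta
Hunk 2: at line 1 remove [dnwmc] add [pnk] -> 6 lines: mhqco nkqim pnk nkr cidep mta
Hunk 3: at line 3 remove [nkr] add [tszck,ghgj,isvik] -> 8 lines: mhqco nkqim pnk tszck ghgj isvik cidep mta
Hunk 4: at line 2 remove [tszck,ghgj,isvik] add [ourt,ujjo,cewiz] -> 8 lines: mhqco nkqim pnk ourt ujjo cewiz cidep mta
Final line count: 8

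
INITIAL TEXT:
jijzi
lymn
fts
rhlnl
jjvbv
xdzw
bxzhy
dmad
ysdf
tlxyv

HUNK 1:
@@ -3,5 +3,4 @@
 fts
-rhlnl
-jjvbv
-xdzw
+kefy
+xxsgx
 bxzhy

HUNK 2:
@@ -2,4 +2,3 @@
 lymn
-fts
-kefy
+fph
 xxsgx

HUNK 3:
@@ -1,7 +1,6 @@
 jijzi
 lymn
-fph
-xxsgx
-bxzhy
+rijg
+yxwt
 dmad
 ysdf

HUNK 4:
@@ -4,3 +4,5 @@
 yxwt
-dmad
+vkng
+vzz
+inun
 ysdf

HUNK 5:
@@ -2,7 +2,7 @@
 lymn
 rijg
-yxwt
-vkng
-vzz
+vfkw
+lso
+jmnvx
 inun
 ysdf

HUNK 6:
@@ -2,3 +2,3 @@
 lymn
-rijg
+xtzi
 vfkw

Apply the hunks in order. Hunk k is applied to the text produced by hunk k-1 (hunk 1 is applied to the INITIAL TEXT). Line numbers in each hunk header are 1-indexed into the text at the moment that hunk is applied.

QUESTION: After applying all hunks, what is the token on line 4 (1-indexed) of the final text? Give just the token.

Hunk 1: at line 3 remove [rhlnl,jjvbv,xdzw] add [kefy,xxsgx] -> 9 lines: jijzi lymn fts kefy xxsgx bxzhy dmad ysdf tlxyv
Hunk 2: at line 2 remove [fts,kefy] add [fph] -> 8 lines: jijzi lymn fph xxsgx bxzhy dmad ysdf tlxyv
Hunk 3: at line 1 remove [fph,xxsgx,bxzhy] add [rijg,yxwt] -> 7 lines: jijzi lymn rijg yxwt dmad ysdf tlxyv
Hunk 4: at line 4 remove [dmad] add [vkng,vzz,inun] -> 9 lines: jijzi lymn rijg yxwt vkng vzz inun ysdf tlxyv
Hunk 5: at line 2 remove [yxwt,vkng,vzz] add [vfkw,lso,jmnvx] -> 9 lines: jijzi lymn rijg vfkw lso jmnvx inun ysdf tlxyv
Hunk 6: at line 2 remove [rijg] add [xtzi] -> 9 lines: jijzi lymn xtzi vfkw lso jmnvx inun ysdf tlxyv
Final line 4: vfkw

Answer: vfkw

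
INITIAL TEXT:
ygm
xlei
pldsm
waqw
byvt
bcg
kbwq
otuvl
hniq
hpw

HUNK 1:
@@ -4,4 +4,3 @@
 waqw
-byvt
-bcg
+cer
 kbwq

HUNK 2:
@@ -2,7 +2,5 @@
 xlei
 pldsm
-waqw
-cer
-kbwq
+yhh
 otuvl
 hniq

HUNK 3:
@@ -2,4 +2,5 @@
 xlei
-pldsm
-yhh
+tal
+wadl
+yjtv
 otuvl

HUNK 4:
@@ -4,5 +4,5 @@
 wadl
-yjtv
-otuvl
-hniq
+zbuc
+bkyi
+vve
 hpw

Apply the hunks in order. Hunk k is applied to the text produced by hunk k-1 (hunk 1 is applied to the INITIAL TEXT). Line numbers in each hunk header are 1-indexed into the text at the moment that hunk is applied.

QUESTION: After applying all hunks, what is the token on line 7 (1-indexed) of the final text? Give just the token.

Hunk 1: at line 4 remove [byvt,bcg] add [cer] -> 9 lines: ygm xlei pldsm waqw cer kbwq otuvl hniq hpw
Hunk 2: at line 2 remove [waqw,cer,kbwq] add [yhh] -> 7 lines: ygm xlei pldsm yhh otuvl hniq hpw
Hunk 3: at line 2 remove [pldsm,yhh] add [tal,wadl,yjtv] -> 8 lines: ygm xlei tal wadl yjtv otuvl hniq hpw
Hunk 4: at line 4 remove [yjtv,otuvl,hniq] add [zbuc,bkyi,vve] -> 8 lines: ygm xlei tal wadl zbuc bkyi vve hpw
Final line 7: vve

Answer: vve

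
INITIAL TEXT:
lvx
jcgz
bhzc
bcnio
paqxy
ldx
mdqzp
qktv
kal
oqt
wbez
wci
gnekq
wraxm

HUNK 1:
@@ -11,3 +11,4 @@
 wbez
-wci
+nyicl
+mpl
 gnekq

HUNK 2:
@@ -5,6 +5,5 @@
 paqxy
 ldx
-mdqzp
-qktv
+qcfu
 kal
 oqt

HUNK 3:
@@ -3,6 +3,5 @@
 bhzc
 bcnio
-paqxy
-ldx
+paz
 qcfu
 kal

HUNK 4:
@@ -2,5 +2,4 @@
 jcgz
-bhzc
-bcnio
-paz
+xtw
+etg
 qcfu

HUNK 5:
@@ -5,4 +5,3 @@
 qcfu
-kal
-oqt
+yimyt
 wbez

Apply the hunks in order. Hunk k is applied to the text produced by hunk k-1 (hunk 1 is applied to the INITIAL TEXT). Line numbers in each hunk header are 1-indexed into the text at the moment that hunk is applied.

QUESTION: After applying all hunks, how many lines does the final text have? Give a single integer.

Hunk 1: at line 11 remove [wci] add [nyicl,mpl] -> 15 lines: lvx jcgz bhzc bcnio paqxy ldx mdqzp qktv kal oqt wbez nyicl mpl gnekq wraxm
Hunk 2: at line 5 remove [mdqzp,qktv] add [qcfu] -> 14 lines: lvx jcgz bhzc bcnio paqxy ldx qcfu kal oqt wbez nyicl mpl gnekq wraxm
Hunk 3: at line 3 remove [paqxy,ldx] add [paz] -> 13 lines: lvx jcgz bhzc bcnio paz qcfu kal oqt wbez nyicl mpl gnekq wraxm
Hunk 4: at line 2 remove [bhzc,bcnio,paz] add [xtw,etg] -> 12 lines: lvx jcgz xtw etg qcfu kal oqt wbez nyicl mpl gnekq wraxm
Hunk 5: at line 5 remove [kal,oqt] add [yimyt] -> 11 lines: lvx jcgz xtw etg qcfu yimyt wbez nyicl mpl gnekq wraxm
Final line count: 11

Answer: 11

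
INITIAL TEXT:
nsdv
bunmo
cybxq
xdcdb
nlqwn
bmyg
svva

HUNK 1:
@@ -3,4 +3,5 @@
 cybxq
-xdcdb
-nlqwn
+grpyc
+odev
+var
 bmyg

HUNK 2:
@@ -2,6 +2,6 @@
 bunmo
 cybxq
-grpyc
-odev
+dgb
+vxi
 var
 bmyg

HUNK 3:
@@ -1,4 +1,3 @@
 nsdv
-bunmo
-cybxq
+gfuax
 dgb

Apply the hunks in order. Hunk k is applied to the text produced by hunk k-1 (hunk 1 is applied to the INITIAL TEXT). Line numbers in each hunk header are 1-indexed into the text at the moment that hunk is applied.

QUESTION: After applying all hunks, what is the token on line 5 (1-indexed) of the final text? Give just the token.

Answer: var

Derivation:
Hunk 1: at line 3 remove [xdcdb,nlqwn] add [grpyc,odev,var] -> 8 lines: nsdv bunmo cybxq grpyc odev var bmyg svva
Hunk 2: at line 2 remove [grpyc,odev] add [dgb,vxi] -> 8 lines: nsdv bunmo cybxq dgb vxi var bmyg svva
Hunk 3: at line 1 remove [bunmo,cybxq] add [gfuax] -> 7 lines: nsdv gfuax dgb vxi var bmyg svva
Final line 5: var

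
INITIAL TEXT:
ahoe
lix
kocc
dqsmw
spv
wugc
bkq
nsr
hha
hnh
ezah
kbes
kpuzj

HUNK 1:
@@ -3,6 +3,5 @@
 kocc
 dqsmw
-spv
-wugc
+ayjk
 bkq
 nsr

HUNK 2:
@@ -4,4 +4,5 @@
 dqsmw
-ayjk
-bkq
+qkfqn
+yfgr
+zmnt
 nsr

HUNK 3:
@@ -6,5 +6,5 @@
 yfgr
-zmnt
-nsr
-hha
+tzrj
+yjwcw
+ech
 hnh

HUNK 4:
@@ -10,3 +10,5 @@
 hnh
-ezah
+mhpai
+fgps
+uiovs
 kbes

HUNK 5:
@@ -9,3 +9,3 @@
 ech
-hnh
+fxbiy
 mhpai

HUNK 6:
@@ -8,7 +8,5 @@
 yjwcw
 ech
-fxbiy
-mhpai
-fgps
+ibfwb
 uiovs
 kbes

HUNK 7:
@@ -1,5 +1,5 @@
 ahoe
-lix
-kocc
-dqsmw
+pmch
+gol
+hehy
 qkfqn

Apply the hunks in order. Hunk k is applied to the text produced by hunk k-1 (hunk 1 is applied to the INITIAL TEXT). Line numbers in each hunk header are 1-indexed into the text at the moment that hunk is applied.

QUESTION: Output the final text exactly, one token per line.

Answer: ahoe
pmch
gol
hehy
qkfqn
yfgr
tzrj
yjwcw
ech
ibfwb
uiovs
kbes
kpuzj

Derivation:
Hunk 1: at line 3 remove [spv,wugc] add [ayjk] -> 12 lines: ahoe lix kocc dqsmw ayjk bkq nsr hha hnh ezah kbes kpuzj
Hunk 2: at line 4 remove [ayjk,bkq] add [qkfqn,yfgr,zmnt] -> 13 lines: ahoe lix kocc dqsmw qkfqn yfgr zmnt nsr hha hnh ezah kbes kpuzj
Hunk 3: at line 6 remove [zmnt,nsr,hha] add [tzrj,yjwcw,ech] -> 13 lines: ahoe lix kocc dqsmw qkfqn yfgr tzrj yjwcw ech hnh ezah kbes kpuzj
Hunk 4: at line 10 remove [ezah] add [mhpai,fgps,uiovs] -> 15 lines: ahoe lix kocc dqsmw qkfqn yfgr tzrj yjwcw ech hnh mhpai fgps uiovs kbes kpuzj
Hunk 5: at line 9 remove [hnh] add [fxbiy] -> 15 lines: ahoe lix kocc dqsmw qkfqn yfgr tzrj yjwcw ech fxbiy mhpai fgps uiovs kbes kpuzj
Hunk 6: at line 8 remove [fxbiy,mhpai,fgps] add [ibfwb] -> 13 lines: ahoe lix kocc dqsmw qkfqn yfgr tzrj yjwcw ech ibfwb uiovs kbes kpuzj
Hunk 7: at line 1 remove [lix,kocc,dqsmw] add [pmch,gol,hehy] -> 13 lines: ahoe pmch gol hehy qkfqn yfgr tzrj yjwcw ech ibfwb uiovs kbes kpuzj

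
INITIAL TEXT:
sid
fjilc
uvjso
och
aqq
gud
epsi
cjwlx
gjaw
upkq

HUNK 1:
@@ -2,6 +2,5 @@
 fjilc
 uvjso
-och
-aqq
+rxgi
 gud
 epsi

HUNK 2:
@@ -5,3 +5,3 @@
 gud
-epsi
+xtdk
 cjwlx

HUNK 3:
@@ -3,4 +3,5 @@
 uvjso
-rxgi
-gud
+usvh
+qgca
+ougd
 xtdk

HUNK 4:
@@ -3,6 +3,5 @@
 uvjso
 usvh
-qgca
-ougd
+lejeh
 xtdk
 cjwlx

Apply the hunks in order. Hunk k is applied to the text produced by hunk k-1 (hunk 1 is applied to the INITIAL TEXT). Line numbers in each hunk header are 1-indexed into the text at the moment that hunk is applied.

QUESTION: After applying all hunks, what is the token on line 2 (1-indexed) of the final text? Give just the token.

Answer: fjilc

Derivation:
Hunk 1: at line 2 remove [och,aqq] add [rxgi] -> 9 lines: sid fjilc uvjso rxgi gud epsi cjwlx gjaw upkq
Hunk 2: at line 5 remove [epsi] add [xtdk] -> 9 lines: sid fjilc uvjso rxgi gud xtdk cjwlx gjaw upkq
Hunk 3: at line 3 remove [rxgi,gud] add [usvh,qgca,ougd] -> 10 lines: sid fjilc uvjso usvh qgca ougd xtdk cjwlx gjaw upkq
Hunk 4: at line 3 remove [qgca,ougd] add [lejeh] -> 9 lines: sid fjilc uvjso usvh lejeh xtdk cjwlx gjaw upkq
Final line 2: fjilc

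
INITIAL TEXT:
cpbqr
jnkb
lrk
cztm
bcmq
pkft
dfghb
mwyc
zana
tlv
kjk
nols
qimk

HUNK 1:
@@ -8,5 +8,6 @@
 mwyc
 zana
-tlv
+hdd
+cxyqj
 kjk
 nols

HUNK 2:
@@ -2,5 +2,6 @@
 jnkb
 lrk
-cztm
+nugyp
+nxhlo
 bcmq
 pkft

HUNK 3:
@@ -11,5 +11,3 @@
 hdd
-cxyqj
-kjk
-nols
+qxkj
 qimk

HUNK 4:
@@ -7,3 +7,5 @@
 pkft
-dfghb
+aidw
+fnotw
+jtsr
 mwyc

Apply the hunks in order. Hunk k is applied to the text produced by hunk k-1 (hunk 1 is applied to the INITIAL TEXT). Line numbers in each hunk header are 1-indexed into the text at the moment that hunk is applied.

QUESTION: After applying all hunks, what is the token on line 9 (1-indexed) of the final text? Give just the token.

Hunk 1: at line 8 remove [tlv] add [hdd,cxyqj] -> 14 lines: cpbqr jnkb lrk cztm bcmq pkft dfghb mwyc zana hdd cxyqj kjk nols qimk
Hunk 2: at line 2 remove [cztm] add [nugyp,nxhlo] -> 15 lines: cpbqr jnkb lrk nugyp nxhlo bcmq pkft dfghb mwyc zana hdd cxyqj kjk nols qimk
Hunk 3: at line 11 remove [cxyqj,kjk,nols] add [qxkj] -> 13 lines: cpbqr jnkb lrk nugyp nxhlo bcmq pkft dfghb mwyc zana hdd qxkj qimk
Hunk 4: at line 7 remove [dfghb] add [aidw,fnotw,jtsr] -> 15 lines: cpbqr jnkb lrk nugyp nxhlo bcmq pkft aidw fnotw jtsr mwyc zana hdd qxkj qimk
Final line 9: fnotw

Answer: fnotw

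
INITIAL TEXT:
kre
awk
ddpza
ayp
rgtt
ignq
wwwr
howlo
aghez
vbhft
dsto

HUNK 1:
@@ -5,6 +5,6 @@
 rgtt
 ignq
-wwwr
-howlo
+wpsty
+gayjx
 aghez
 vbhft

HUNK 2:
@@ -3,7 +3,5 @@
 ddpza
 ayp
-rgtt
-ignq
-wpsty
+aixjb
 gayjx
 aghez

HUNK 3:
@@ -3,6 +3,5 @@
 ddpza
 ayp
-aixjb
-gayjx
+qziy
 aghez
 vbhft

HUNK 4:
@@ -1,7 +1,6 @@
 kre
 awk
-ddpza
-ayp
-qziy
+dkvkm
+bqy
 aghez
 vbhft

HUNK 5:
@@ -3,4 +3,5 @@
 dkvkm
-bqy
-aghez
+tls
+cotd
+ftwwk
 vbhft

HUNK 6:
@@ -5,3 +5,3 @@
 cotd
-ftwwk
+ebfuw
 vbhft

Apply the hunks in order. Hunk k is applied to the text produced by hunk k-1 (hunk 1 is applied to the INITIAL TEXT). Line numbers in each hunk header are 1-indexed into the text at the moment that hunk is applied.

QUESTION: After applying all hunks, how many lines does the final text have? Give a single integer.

Answer: 8

Derivation:
Hunk 1: at line 5 remove [wwwr,howlo] add [wpsty,gayjx] -> 11 lines: kre awk ddpza ayp rgtt ignq wpsty gayjx aghez vbhft dsto
Hunk 2: at line 3 remove [rgtt,ignq,wpsty] add [aixjb] -> 9 lines: kre awk ddpza ayp aixjb gayjx aghez vbhft dsto
Hunk 3: at line 3 remove [aixjb,gayjx] add [qziy] -> 8 lines: kre awk ddpza ayp qziy aghez vbhft dsto
Hunk 4: at line 1 remove [ddpza,ayp,qziy] add [dkvkm,bqy] -> 7 lines: kre awk dkvkm bqy aghez vbhft dsto
Hunk 5: at line 3 remove [bqy,aghez] add [tls,cotd,ftwwk] -> 8 lines: kre awk dkvkm tls cotd ftwwk vbhft dsto
Hunk 6: at line 5 remove [ftwwk] add [ebfuw] -> 8 lines: kre awk dkvkm tls cotd ebfuw vbhft dsto
Final line count: 8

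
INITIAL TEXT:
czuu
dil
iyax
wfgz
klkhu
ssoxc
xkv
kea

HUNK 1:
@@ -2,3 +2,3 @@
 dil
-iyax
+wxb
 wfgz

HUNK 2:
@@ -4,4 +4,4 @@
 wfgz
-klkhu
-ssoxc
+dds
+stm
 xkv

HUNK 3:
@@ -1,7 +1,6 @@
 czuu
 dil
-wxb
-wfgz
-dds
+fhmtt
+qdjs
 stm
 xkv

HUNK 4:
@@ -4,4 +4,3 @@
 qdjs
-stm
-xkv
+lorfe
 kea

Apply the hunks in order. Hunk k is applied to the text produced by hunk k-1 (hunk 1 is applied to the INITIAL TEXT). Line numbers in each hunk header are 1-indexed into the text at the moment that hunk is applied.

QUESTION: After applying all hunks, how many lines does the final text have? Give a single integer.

Answer: 6

Derivation:
Hunk 1: at line 2 remove [iyax] add [wxb] -> 8 lines: czuu dil wxb wfgz klkhu ssoxc xkv kea
Hunk 2: at line 4 remove [klkhu,ssoxc] add [dds,stm] -> 8 lines: czuu dil wxb wfgz dds stm xkv kea
Hunk 3: at line 1 remove [wxb,wfgz,dds] add [fhmtt,qdjs] -> 7 lines: czuu dil fhmtt qdjs stm xkv kea
Hunk 4: at line 4 remove [stm,xkv] add [lorfe] -> 6 lines: czuu dil fhmtt qdjs lorfe kea
Final line count: 6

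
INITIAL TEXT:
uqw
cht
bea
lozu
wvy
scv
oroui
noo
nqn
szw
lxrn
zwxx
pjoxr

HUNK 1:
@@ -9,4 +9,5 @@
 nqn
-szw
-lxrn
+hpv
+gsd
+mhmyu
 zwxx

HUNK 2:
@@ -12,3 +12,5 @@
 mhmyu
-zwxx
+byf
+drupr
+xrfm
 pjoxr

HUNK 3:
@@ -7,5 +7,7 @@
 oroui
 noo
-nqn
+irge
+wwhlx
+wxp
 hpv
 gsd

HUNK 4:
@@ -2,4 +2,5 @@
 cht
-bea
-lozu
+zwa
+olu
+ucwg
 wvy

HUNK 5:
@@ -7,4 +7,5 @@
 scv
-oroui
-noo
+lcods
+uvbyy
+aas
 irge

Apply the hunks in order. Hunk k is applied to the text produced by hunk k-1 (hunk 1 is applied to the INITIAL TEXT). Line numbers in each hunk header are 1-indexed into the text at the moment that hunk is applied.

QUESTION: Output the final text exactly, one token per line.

Answer: uqw
cht
zwa
olu
ucwg
wvy
scv
lcods
uvbyy
aas
irge
wwhlx
wxp
hpv
gsd
mhmyu
byf
drupr
xrfm
pjoxr

Derivation:
Hunk 1: at line 9 remove [szw,lxrn] add [hpv,gsd,mhmyu] -> 14 lines: uqw cht bea lozu wvy scv oroui noo nqn hpv gsd mhmyu zwxx pjoxr
Hunk 2: at line 12 remove [zwxx] add [byf,drupr,xrfm] -> 16 lines: uqw cht bea lozu wvy scv oroui noo nqn hpv gsd mhmyu byf drupr xrfm pjoxr
Hunk 3: at line 7 remove [nqn] add [irge,wwhlx,wxp] -> 18 lines: uqw cht bea lozu wvy scv oroui noo irge wwhlx wxp hpv gsd mhmyu byf drupr xrfm pjoxr
Hunk 4: at line 2 remove [bea,lozu] add [zwa,olu,ucwg] -> 19 lines: uqw cht zwa olu ucwg wvy scv oroui noo irge wwhlx wxp hpv gsd mhmyu byf drupr xrfm pjoxr
Hunk 5: at line 7 remove [oroui,noo] add [lcods,uvbyy,aas] -> 20 lines: uqw cht zwa olu ucwg wvy scv lcods uvbyy aas irge wwhlx wxp hpv gsd mhmyu byf drupr xrfm pjoxr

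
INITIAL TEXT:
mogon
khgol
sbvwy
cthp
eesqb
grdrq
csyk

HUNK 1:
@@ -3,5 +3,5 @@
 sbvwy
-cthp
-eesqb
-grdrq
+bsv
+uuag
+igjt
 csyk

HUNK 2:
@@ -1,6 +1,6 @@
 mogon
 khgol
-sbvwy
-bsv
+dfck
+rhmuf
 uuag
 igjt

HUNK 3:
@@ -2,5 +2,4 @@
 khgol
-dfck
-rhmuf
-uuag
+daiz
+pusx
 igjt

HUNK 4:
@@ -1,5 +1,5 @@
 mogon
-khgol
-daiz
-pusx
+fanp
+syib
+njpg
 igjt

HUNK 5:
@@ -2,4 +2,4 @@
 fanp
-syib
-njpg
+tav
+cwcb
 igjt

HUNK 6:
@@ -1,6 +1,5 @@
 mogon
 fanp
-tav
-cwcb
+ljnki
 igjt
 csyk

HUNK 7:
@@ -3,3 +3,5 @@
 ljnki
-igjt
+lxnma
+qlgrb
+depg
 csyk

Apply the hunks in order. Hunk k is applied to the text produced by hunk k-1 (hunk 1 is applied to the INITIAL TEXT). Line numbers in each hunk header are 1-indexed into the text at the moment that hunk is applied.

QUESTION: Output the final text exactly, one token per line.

Answer: mogon
fanp
ljnki
lxnma
qlgrb
depg
csyk

Derivation:
Hunk 1: at line 3 remove [cthp,eesqb,grdrq] add [bsv,uuag,igjt] -> 7 lines: mogon khgol sbvwy bsv uuag igjt csyk
Hunk 2: at line 1 remove [sbvwy,bsv] add [dfck,rhmuf] -> 7 lines: mogon khgol dfck rhmuf uuag igjt csyk
Hunk 3: at line 2 remove [dfck,rhmuf,uuag] add [daiz,pusx] -> 6 lines: mogon khgol daiz pusx igjt csyk
Hunk 4: at line 1 remove [khgol,daiz,pusx] add [fanp,syib,njpg] -> 6 lines: mogon fanp syib njpg igjt csyk
Hunk 5: at line 2 remove [syib,njpg] add [tav,cwcb] -> 6 lines: mogon fanp tav cwcb igjt csyk
Hunk 6: at line 1 remove [tav,cwcb] add [ljnki] -> 5 lines: mogon fanp ljnki igjt csyk
Hunk 7: at line 3 remove [igjt] add [lxnma,qlgrb,depg] -> 7 lines: mogon fanp ljnki lxnma qlgrb depg csyk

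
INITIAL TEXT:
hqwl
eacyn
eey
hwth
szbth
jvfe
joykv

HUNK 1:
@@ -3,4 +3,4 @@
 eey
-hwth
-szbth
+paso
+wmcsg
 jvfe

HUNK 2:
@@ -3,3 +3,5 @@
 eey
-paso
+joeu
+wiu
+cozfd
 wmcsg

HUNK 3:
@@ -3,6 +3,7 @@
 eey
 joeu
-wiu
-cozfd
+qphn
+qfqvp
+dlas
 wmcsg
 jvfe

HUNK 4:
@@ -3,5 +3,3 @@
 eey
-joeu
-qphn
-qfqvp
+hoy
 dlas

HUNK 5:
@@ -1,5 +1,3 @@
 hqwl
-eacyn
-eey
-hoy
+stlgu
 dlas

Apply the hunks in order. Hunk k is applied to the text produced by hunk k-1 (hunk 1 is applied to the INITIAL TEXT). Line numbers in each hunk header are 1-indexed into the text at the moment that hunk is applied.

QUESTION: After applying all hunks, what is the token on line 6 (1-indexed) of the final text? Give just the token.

Answer: joykv

Derivation:
Hunk 1: at line 3 remove [hwth,szbth] add [paso,wmcsg] -> 7 lines: hqwl eacyn eey paso wmcsg jvfe joykv
Hunk 2: at line 3 remove [paso] add [joeu,wiu,cozfd] -> 9 lines: hqwl eacyn eey joeu wiu cozfd wmcsg jvfe joykv
Hunk 3: at line 3 remove [wiu,cozfd] add [qphn,qfqvp,dlas] -> 10 lines: hqwl eacyn eey joeu qphn qfqvp dlas wmcsg jvfe joykv
Hunk 4: at line 3 remove [joeu,qphn,qfqvp] add [hoy] -> 8 lines: hqwl eacyn eey hoy dlas wmcsg jvfe joykv
Hunk 5: at line 1 remove [eacyn,eey,hoy] add [stlgu] -> 6 lines: hqwl stlgu dlas wmcsg jvfe joykv
Final line 6: joykv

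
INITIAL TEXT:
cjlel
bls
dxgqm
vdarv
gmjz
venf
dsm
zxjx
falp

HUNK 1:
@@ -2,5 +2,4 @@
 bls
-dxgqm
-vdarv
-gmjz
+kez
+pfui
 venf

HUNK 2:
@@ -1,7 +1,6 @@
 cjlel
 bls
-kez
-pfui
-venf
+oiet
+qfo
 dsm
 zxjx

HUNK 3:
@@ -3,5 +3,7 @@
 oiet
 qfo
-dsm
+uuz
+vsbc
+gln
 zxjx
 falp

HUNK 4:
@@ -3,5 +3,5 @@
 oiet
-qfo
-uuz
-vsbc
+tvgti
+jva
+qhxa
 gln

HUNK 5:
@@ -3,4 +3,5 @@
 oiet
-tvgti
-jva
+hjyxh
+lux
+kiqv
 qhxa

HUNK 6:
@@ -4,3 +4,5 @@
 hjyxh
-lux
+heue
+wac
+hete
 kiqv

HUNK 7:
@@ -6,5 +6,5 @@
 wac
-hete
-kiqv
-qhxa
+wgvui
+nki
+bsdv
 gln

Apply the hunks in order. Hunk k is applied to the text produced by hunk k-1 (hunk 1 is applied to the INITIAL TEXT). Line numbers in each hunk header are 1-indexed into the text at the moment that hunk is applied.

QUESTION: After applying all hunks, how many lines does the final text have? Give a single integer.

Answer: 12

Derivation:
Hunk 1: at line 2 remove [dxgqm,vdarv,gmjz] add [kez,pfui] -> 8 lines: cjlel bls kez pfui venf dsm zxjx falp
Hunk 2: at line 1 remove [kez,pfui,venf] add [oiet,qfo] -> 7 lines: cjlel bls oiet qfo dsm zxjx falp
Hunk 3: at line 3 remove [dsm] add [uuz,vsbc,gln] -> 9 lines: cjlel bls oiet qfo uuz vsbc gln zxjx falp
Hunk 4: at line 3 remove [qfo,uuz,vsbc] add [tvgti,jva,qhxa] -> 9 lines: cjlel bls oiet tvgti jva qhxa gln zxjx falp
Hunk 5: at line 3 remove [tvgti,jva] add [hjyxh,lux,kiqv] -> 10 lines: cjlel bls oiet hjyxh lux kiqv qhxa gln zxjx falp
Hunk 6: at line 4 remove [lux] add [heue,wac,hete] -> 12 lines: cjlel bls oiet hjyxh heue wac hete kiqv qhxa gln zxjx falp
Hunk 7: at line 6 remove [hete,kiqv,qhxa] add [wgvui,nki,bsdv] -> 12 lines: cjlel bls oiet hjyxh heue wac wgvui nki bsdv gln zxjx falp
Final line count: 12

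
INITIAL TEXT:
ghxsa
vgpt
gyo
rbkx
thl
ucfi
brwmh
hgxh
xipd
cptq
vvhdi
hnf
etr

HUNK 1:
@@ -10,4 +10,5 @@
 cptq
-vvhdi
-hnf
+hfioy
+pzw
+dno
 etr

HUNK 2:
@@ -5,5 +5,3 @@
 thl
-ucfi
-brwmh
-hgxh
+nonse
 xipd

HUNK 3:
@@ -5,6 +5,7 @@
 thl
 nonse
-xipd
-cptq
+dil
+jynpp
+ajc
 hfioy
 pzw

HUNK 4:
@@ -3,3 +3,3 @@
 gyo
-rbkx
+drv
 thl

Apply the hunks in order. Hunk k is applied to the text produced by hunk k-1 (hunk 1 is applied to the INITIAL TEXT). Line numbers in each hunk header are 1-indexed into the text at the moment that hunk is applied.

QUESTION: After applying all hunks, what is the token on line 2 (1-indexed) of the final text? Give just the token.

Hunk 1: at line 10 remove [vvhdi,hnf] add [hfioy,pzw,dno] -> 14 lines: ghxsa vgpt gyo rbkx thl ucfi brwmh hgxh xipd cptq hfioy pzw dno etr
Hunk 2: at line 5 remove [ucfi,brwmh,hgxh] add [nonse] -> 12 lines: ghxsa vgpt gyo rbkx thl nonse xipd cptq hfioy pzw dno etr
Hunk 3: at line 5 remove [xipd,cptq] add [dil,jynpp,ajc] -> 13 lines: ghxsa vgpt gyo rbkx thl nonse dil jynpp ajc hfioy pzw dno etr
Hunk 4: at line 3 remove [rbkx] add [drv] -> 13 lines: ghxsa vgpt gyo drv thl nonse dil jynpp ajc hfioy pzw dno etr
Final line 2: vgpt

Answer: vgpt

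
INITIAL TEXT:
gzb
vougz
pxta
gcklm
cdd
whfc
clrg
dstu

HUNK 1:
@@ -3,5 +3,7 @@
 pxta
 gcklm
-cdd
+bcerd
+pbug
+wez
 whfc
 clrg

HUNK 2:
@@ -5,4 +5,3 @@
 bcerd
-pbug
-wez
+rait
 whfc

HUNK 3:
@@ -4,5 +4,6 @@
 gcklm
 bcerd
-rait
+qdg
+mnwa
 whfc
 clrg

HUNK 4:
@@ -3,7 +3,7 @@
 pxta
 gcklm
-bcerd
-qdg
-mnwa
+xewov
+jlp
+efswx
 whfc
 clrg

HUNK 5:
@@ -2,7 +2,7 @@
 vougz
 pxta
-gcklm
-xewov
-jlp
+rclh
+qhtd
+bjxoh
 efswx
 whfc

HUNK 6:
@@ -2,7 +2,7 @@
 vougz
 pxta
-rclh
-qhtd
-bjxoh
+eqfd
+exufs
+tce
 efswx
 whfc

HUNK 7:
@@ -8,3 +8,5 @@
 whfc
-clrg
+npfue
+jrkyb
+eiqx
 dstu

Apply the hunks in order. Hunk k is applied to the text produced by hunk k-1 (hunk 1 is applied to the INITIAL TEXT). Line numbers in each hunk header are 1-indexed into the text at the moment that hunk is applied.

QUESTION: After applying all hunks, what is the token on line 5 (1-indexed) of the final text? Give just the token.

Hunk 1: at line 3 remove [cdd] add [bcerd,pbug,wez] -> 10 lines: gzb vougz pxta gcklm bcerd pbug wez whfc clrg dstu
Hunk 2: at line 5 remove [pbug,wez] add [rait] -> 9 lines: gzb vougz pxta gcklm bcerd rait whfc clrg dstu
Hunk 3: at line 4 remove [rait] add [qdg,mnwa] -> 10 lines: gzb vougz pxta gcklm bcerd qdg mnwa whfc clrg dstu
Hunk 4: at line 3 remove [bcerd,qdg,mnwa] add [xewov,jlp,efswx] -> 10 lines: gzb vougz pxta gcklm xewov jlp efswx whfc clrg dstu
Hunk 5: at line 2 remove [gcklm,xewov,jlp] add [rclh,qhtd,bjxoh] -> 10 lines: gzb vougz pxta rclh qhtd bjxoh efswx whfc clrg dstu
Hunk 6: at line 2 remove [rclh,qhtd,bjxoh] add [eqfd,exufs,tce] -> 10 lines: gzb vougz pxta eqfd exufs tce efswx whfc clrg dstu
Hunk 7: at line 8 remove [clrg] add [npfue,jrkyb,eiqx] -> 12 lines: gzb vougz pxta eqfd exufs tce efswx whfc npfue jrkyb eiqx dstu
Final line 5: exufs

Answer: exufs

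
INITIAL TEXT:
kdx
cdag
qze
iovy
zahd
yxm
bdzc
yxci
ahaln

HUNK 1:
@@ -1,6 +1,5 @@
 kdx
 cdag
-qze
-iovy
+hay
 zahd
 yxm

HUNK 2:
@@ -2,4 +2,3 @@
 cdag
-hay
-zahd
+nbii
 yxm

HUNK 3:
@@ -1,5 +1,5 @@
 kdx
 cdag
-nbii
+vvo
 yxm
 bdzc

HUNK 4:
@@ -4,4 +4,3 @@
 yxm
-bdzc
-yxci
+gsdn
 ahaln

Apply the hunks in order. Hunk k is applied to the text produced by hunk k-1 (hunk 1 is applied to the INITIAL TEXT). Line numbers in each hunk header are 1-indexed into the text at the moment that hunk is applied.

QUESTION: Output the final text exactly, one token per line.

Hunk 1: at line 1 remove [qze,iovy] add [hay] -> 8 lines: kdx cdag hay zahd yxm bdzc yxci ahaln
Hunk 2: at line 2 remove [hay,zahd] add [nbii] -> 7 lines: kdx cdag nbii yxm bdzc yxci ahaln
Hunk 3: at line 1 remove [nbii] add [vvo] -> 7 lines: kdx cdag vvo yxm bdzc yxci ahaln
Hunk 4: at line 4 remove [bdzc,yxci] add [gsdn] -> 6 lines: kdx cdag vvo yxm gsdn ahaln

Answer: kdx
cdag
vvo
yxm
gsdn
ahaln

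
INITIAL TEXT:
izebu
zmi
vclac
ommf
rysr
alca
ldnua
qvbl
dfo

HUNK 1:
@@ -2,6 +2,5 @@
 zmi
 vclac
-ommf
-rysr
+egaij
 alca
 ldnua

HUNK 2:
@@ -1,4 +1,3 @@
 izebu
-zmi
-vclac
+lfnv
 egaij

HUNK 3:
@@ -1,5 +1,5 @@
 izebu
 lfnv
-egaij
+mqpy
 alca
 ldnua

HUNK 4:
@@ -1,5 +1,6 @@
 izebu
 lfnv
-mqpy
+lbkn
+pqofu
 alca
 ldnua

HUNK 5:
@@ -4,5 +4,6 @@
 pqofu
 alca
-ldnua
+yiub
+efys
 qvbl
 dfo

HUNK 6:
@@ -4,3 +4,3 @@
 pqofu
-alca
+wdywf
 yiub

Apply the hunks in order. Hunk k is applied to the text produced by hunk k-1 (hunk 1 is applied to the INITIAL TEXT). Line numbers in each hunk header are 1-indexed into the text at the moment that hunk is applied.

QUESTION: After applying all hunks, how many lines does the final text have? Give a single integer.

Answer: 9

Derivation:
Hunk 1: at line 2 remove [ommf,rysr] add [egaij] -> 8 lines: izebu zmi vclac egaij alca ldnua qvbl dfo
Hunk 2: at line 1 remove [zmi,vclac] add [lfnv] -> 7 lines: izebu lfnv egaij alca ldnua qvbl dfo
Hunk 3: at line 1 remove [egaij] add [mqpy] -> 7 lines: izebu lfnv mqpy alca ldnua qvbl dfo
Hunk 4: at line 1 remove [mqpy] add [lbkn,pqofu] -> 8 lines: izebu lfnv lbkn pqofu alca ldnua qvbl dfo
Hunk 5: at line 4 remove [ldnua] add [yiub,efys] -> 9 lines: izebu lfnv lbkn pqofu alca yiub efys qvbl dfo
Hunk 6: at line 4 remove [alca] add [wdywf] -> 9 lines: izebu lfnv lbkn pqofu wdywf yiub efys qvbl dfo
Final line count: 9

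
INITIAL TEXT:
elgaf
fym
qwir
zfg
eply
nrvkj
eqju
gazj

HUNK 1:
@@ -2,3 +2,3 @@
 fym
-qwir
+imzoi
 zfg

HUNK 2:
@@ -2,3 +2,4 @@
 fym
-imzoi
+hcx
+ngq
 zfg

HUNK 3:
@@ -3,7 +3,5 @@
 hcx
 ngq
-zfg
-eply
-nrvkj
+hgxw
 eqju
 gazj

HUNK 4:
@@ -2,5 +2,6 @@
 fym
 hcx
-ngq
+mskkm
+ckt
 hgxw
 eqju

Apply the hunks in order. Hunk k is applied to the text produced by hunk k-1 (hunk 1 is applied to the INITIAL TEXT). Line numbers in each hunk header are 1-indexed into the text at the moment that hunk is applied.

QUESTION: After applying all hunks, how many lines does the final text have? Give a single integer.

Hunk 1: at line 2 remove [qwir] add [imzoi] -> 8 lines: elgaf fym imzoi zfg eply nrvkj eqju gazj
Hunk 2: at line 2 remove [imzoi] add [hcx,ngq] -> 9 lines: elgaf fym hcx ngq zfg eply nrvkj eqju gazj
Hunk 3: at line 3 remove [zfg,eply,nrvkj] add [hgxw] -> 7 lines: elgaf fym hcx ngq hgxw eqju gazj
Hunk 4: at line 2 remove [ngq] add [mskkm,ckt] -> 8 lines: elgaf fym hcx mskkm ckt hgxw eqju gazj
Final line count: 8

Answer: 8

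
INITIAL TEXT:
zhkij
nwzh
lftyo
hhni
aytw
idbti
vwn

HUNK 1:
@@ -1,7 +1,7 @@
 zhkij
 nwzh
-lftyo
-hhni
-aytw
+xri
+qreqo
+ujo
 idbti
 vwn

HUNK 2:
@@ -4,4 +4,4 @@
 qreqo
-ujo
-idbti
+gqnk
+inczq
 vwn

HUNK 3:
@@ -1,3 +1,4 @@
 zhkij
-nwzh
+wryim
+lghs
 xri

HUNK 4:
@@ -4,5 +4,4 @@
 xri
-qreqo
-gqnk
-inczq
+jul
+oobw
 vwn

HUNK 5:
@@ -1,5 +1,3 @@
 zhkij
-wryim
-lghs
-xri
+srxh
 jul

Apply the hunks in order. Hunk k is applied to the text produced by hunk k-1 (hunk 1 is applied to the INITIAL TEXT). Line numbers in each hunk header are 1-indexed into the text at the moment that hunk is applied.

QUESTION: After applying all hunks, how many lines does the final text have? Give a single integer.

Hunk 1: at line 1 remove [lftyo,hhni,aytw] add [xri,qreqo,ujo] -> 7 lines: zhkij nwzh xri qreqo ujo idbti vwn
Hunk 2: at line 4 remove [ujo,idbti] add [gqnk,inczq] -> 7 lines: zhkij nwzh xri qreqo gqnk inczq vwn
Hunk 3: at line 1 remove [nwzh] add [wryim,lghs] -> 8 lines: zhkij wryim lghs xri qreqo gqnk inczq vwn
Hunk 4: at line 4 remove [qreqo,gqnk,inczq] add [jul,oobw] -> 7 lines: zhkij wryim lghs xri jul oobw vwn
Hunk 5: at line 1 remove [wryim,lghs,xri] add [srxh] -> 5 lines: zhkij srxh jul oobw vwn
Final line count: 5

Answer: 5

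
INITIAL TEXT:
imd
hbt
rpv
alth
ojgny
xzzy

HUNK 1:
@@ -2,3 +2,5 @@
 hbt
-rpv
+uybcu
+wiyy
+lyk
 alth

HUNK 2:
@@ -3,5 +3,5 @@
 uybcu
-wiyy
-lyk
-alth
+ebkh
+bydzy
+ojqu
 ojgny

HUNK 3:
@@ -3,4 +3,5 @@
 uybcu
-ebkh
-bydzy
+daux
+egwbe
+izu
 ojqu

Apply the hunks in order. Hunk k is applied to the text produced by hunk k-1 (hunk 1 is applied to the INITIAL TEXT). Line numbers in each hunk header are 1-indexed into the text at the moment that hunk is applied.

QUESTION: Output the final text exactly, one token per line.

Answer: imd
hbt
uybcu
daux
egwbe
izu
ojqu
ojgny
xzzy

Derivation:
Hunk 1: at line 2 remove [rpv] add [uybcu,wiyy,lyk] -> 8 lines: imd hbt uybcu wiyy lyk alth ojgny xzzy
Hunk 2: at line 3 remove [wiyy,lyk,alth] add [ebkh,bydzy,ojqu] -> 8 lines: imd hbt uybcu ebkh bydzy ojqu ojgny xzzy
Hunk 3: at line 3 remove [ebkh,bydzy] add [daux,egwbe,izu] -> 9 lines: imd hbt uybcu daux egwbe izu ojqu ojgny xzzy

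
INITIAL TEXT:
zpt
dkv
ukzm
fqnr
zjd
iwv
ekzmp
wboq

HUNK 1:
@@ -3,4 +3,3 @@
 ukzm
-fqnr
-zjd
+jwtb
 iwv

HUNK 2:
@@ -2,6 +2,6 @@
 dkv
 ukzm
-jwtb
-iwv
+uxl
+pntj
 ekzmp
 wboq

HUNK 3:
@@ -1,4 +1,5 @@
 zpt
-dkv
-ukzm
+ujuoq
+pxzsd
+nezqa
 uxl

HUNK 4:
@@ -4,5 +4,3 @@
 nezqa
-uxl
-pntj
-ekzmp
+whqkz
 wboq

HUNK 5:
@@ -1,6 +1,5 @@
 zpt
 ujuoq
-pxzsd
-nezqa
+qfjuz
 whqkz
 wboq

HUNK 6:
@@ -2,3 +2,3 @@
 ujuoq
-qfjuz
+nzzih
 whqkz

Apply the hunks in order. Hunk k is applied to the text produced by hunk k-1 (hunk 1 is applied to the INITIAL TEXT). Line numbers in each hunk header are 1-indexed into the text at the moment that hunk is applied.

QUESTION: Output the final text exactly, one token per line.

Answer: zpt
ujuoq
nzzih
whqkz
wboq

Derivation:
Hunk 1: at line 3 remove [fqnr,zjd] add [jwtb] -> 7 lines: zpt dkv ukzm jwtb iwv ekzmp wboq
Hunk 2: at line 2 remove [jwtb,iwv] add [uxl,pntj] -> 7 lines: zpt dkv ukzm uxl pntj ekzmp wboq
Hunk 3: at line 1 remove [dkv,ukzm] add [ujuoq,pxzsd,nezqa] -> 8 lines: zpt ujuoq pxzsd nezqa uxl pntj ekzmp wboq
Hunk 4: at line 4 remove [uxl,pntj,ekzmp] add [whqkz] -> 6 lines: zpt ujuoq pxzsd nezqa whqkz wboq
Hunk 5: at line 1 remove [pxzsd,nezqa] add [qfjuz] -> 5 lines: zpt ujuoq qfjuz whqkz wboq
Hunk 6: at line 2 remove [qfjuz] add [nzzih] -> 5 lines: zpt ujuoq nzzih whqkz wboq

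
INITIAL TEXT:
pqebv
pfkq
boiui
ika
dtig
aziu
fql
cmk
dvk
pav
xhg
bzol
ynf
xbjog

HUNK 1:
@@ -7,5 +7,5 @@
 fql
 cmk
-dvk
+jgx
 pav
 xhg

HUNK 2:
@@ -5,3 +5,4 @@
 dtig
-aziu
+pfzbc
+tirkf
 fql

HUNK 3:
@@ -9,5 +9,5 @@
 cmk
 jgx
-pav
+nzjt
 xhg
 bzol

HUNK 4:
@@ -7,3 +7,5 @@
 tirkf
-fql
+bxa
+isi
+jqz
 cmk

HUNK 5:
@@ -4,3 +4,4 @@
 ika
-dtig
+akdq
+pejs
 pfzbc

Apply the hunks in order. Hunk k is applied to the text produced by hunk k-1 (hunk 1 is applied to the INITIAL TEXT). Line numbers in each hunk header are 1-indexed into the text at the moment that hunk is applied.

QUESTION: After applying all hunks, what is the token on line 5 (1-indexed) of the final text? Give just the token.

Hunk 1: at line 7 remove [dvk] add [jgx] -> 14 lines: pqebv pfkq boiui ika dtig aziu fql cmk jgx pav xhg bzol ynf xbjog
Hunk 2: at line 5 remove [aziu] add [pfzbc,tirkf] -> 15 lines: pqebv pfkq boiui ika dtig pfzbc tirkf fql cmk jgx pav xhg bzol ynf xbjog
Hunk 3: at line 9 remove [pav] add [nzjt] -> 15 lines: pqebv pfkq boiui ika dtig pfzbc tirkf fql cmk jgx nzjt xhg bzol ynf xbjog
Hunk 4: at line 7 remove [fql] add [bxa,isi,jqz] -> 17 lines: pqebv pfkq boiui ika dtig pfzbc tirkf bxa isi jqz cmk jgx nzjt xhg bzol ynf xbjog
Hunk 5: at line 4 remove [dtig] add [akdq,pejs] -> 18 lines: pqebv pfkq boiui ika akdq pejs pfzbc tirkf bxa isi jqz cmk jgx nzjt xhg bzol ynf xbjog
Final line 5: akdq

Answer: akdq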